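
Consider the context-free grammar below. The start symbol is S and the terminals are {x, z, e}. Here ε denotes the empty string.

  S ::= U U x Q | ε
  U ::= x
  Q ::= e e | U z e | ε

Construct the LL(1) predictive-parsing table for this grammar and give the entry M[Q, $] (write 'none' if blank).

Q ::= ε

FIRST(U): from U::=x we get {x}. So FIRST(U) = {x}.
FIRST(S): from S::=U U x Q we get {x}; from S::=ε we get {ε}. So FIRST(S) = {ε, x}.
FIRST(Q): from Q::=e e we get {e}; from Q::=U z e we get {x}; from Q::=ε we get {ε}. So FIRST(Q) = {ε, e, x}.
FOLLOW(S) includes $ since S is the start symbol.
FOLLOW(S): S appears on no right-hand side. Thus FOLLOW(S) = {$}.
FOLLOW(Q): in S::=U U x Q, the suffix after Q is empty, so FOLLOW(Q) ⊇ FOLLOW(S) = {$}. Thus FOLLOW(Q) = {$}.
For Q ::= e e: FIRST(e e) = {e}, so it goes in M[Q, t] for t ∈ {e}.
For Q ::= U z e: FIRST(U z e) = {x}, so it goes in M[Q, t] for t ∈ {x}.
For Q ::= ε: FIRST(ε) = {ε}, so it goes in M[Q, t] for t ∈ {}; since ε ∈ FIRST, also for every t ∈ FOLLOW(Q) = {$}.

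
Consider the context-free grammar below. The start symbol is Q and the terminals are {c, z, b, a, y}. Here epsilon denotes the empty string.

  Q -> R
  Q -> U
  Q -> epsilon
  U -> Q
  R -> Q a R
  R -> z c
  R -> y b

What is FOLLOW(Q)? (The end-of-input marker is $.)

FIRST(Q) = {epsilon, a, y, z}  (via R, U)
FIRST(U) = {epsilon, a, y, z}  (via Q)
FIRST(R) = {a, y, z}  (via Q a R)
FOLLOW(Q) includes $ since Q is the start symbol.
FOLLOW(Q): in U->Q, the suffix after Q is empty, so FOLLOW(Q) ⊇ FOLLOW(U) = {$, a}; in R->Q a R, Q is followed by a R with FIRST {a}. Thus FOLLOW(Q) = {$, a}.
FOLLOW(U): in Q->U, the suffix after U is empty, so FOLLOW(U) ⊇ FOLLOW(Q) = {$, a}. Thus FOLLOW(U) = {$, a}.
FOLLOW(R): in Q->R, the suffix after R is empty, so FOLLOW(R) ⊇ FOLLOW(Q) = {$, a}; in R->Q a R, the suffix after R is empty (adds nothing new). Thus FOLLOW(R) = {$, a}.

{$, a}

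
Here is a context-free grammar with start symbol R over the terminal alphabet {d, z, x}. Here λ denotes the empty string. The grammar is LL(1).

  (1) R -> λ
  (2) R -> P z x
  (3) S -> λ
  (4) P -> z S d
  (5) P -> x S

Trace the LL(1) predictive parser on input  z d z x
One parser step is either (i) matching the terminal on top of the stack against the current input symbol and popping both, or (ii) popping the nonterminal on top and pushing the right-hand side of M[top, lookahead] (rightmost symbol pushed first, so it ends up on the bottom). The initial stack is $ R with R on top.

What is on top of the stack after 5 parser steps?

z

     Stack        Input      Action
  1  $ R          z d z x $  expand R -> P z x
  2  $ x z P      z d z x $  expand P -> z S d
  3  $ x z d S z  z d z x $  match z
  4  $ x z d S    d z x $    expand S -> λ
  5  $ x z d      d z x $    match d
Stack after step 5: $ x z (top = z).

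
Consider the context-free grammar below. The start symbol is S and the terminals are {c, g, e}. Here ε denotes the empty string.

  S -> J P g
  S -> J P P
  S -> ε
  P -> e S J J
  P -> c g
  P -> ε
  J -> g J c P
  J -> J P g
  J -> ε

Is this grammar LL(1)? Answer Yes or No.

No

FIRST(S) = {ε, c, e, g}
FIRST(P) = {ε, c, e}
FIRST(J) = {ε, c, e, g}
FOLLOW(S) = {$, c, e, g}
FOLLOW(P) = {$, c, e, g}
FOLLOW(J) = {$, c, e, g}
Cell M[J, c] receives both J -> J P g and J -> ε — the grammar is not LL(1).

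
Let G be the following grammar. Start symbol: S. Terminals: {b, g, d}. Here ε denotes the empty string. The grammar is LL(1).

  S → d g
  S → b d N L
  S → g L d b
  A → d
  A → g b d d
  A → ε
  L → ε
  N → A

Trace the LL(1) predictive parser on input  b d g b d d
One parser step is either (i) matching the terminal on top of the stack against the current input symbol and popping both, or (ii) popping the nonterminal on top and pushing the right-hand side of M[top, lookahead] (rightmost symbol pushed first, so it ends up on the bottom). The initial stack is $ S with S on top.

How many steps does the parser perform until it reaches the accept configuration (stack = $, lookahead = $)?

      Stack        Input          Action
   1  $ S          b d g b d d $  expand S → b d N L
   2  $ L N d b    b d g b d d $  match b
   3  $ L N d      d g b d d $    match d
   4  $ L N        g b d d $      expand N → A
   5  $ L A        g b d d $      expand A → g b d d
   6  $ L d d b g  g b d d $      match g
   7  $ L d d b    b d d $        match b
   8  $ L d d      d d $          match d
   9  $ L d        d $            match d
  10  $ L          $              expand L → ε
Accept reached after 10 steps.

10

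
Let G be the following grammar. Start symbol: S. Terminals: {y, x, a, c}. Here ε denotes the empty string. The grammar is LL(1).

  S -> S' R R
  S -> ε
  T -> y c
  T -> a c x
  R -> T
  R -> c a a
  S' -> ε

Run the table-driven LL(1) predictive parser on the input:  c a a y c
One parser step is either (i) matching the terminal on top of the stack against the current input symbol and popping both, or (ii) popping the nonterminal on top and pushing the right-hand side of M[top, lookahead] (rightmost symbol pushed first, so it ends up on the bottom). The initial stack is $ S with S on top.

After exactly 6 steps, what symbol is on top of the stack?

     Stack      Input        Action
  1  $ S        c a a y c $  expand S -> S' R R
  2  $ R R S'   c a a y c $  expand S' -> ε
  3  $ R R      c a a y c $  expand R -> c a a
  4  $ R a a c  c a a y c $  match c
  5  $ R a a    a a y c $    match a
  6  $ R a      a y c $      match a
Stack after step 6: $ R (top = R).

R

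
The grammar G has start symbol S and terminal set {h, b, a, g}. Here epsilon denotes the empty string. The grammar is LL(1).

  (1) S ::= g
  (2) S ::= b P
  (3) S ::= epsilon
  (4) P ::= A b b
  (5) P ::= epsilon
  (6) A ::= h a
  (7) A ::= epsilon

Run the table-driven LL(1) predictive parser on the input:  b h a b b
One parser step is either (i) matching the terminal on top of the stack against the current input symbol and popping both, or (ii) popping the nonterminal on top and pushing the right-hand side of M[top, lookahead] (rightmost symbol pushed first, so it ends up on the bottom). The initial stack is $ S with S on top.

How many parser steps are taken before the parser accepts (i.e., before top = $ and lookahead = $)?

8

     Stack      Input        Action
  1  $ S        b h a b b $  expand S ::= b P
  2  $ P b      b h a b b $  match b
  3  $ P        h a b b $    expand P ::= A b b
  4  $ b b A    h a b b $    expand A ::= h a
  5  $ b b a h  h a b b $    match h
  6  $ b b a    a b b $      match a
  7  $ b b      b b $        match b
  8  $ b        b $          match b
Accept reached after 8 steps.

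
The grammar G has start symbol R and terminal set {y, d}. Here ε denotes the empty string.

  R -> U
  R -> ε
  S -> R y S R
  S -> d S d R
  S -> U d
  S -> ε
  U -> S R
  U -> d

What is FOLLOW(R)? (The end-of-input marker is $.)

{$, d, y}

FIRST(R): from R->U we get {ε, d, y}; from R->ε we get {ε}. So FIRST(R) = {ε, d, y}.
FIRST(S): from S->R y S R we get {d, y}; from S->d S d R we get {d}; from S->U d we get {d, y}; from S->ε we get {ε}. So FIRST(S) = {ε, d, y}.
FIRST(U): from U->S R we get {ε, d, y}; from U->d we get {d}. So FIRST(U) = {ε, d, y}.
FOLLOW(R) includes $ since R is the start symbol.
FOLLOW(R): in S->R y S R (occurrence 1), R is followed by y S R with FIRST {y}; in S->R y S R (occurrence 2), the suffix after R is empty, so FOLLOW(R) ⊇ FOLLOW(S) = {$, d, y}; in S->d S d R, the suffix after R is empty, so FOLLOW(R) ⊇ FOLLOW(S) = {$, d, y}; in U->S R, the suffix after R is empty, so FOLLOW(R) ⊇ FOLLOW(U) = {$, d, y}. Thus FOLLOW(R) = {$, d, y}.
FOLLOW(U): in R->U, the suffix after U is empty, so FOLLOW(U) ⊇ FOLLOW(R) = {$, d, y}; in S->U d, U is followed by d with FIRST {d}. Thus FOLLOW(U) = {$, d, y}.
FOLLOW(S): in S->R y S R, S is followed by R with FIRST {ε, d, y}; in S->R y S R, the suffix after S is nullable (adds nothing new); in S->d S d R, S is followed by d R with FIRST {d}; in U->S R, S is followed by R with FIRST {ε, d, y}; in U->S R, the suffix after S is nullable, so FOLLOW(S) ⊇ FOLLOW(U) = {$, d, y}. Thus FOLLOW(S) = {$, d, y}.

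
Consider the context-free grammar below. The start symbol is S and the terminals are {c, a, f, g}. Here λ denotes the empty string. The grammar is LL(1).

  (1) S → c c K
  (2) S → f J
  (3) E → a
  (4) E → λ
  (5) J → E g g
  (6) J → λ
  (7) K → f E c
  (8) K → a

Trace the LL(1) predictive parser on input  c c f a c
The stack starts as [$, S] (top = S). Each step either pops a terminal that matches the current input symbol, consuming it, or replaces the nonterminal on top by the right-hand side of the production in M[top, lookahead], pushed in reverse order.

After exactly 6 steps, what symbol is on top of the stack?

step 1: stack=$ S  input=c c f a c $  — expand S → c c K
step 2: stack=$ K c c  input=c c f a c $  — match c
step 3: stack=$ K c  input=c f a c $  — match c
step 4: stack=$ K  input=f a c $  — expand K → f E c
step 5: stack=$ c E f  input=f a c $  — match f
step 6: stack=$ c E  input=a c $  — expand E → a
Stack after step 6: $ c a (top = a).

a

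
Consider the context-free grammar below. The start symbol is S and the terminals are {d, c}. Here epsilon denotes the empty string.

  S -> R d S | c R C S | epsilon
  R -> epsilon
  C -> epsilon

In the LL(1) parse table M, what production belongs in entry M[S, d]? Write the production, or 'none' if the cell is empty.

FIRST(R): from R->epsilon we get {epsilon}. So FIRST(R) = {epsilon}.
FIRST(C): from C->epsilon we get {epsilon}. So FIRST(C) = {epsilon}.
FIRST(S): from S->R d S we get {d}; from S->c R C S we get {c}; from S->epsilon we get {epsilon}. So FIRST(S) = {epsilon, c, d}.
FOLLOW(S) includes $ since S is the start symbol.
FOLLOW(S): in S->R d S, the suffix after S is empty (adds nothing new); in S->c R C S, the suffix after S is empty (adds nothing new). Thus FOLLOW(S) = {$}.
For S -> R d S: FIRST(R d S) = {d}, so it goes in M[S, t] for t ∈ {d}.
For S -> c R C S: FIRST(c R C S) = {c}, so it goes in M[S, t] for t ∈ {c}.
For S -> epsilon: FIRST(epsilon) = {epsilon}, so it goes in M[S, t] for t ∈ {}; since epsilon ∈ FIRST, also for every t ∈ FOLLOW(S) = {$}.

S -> R d S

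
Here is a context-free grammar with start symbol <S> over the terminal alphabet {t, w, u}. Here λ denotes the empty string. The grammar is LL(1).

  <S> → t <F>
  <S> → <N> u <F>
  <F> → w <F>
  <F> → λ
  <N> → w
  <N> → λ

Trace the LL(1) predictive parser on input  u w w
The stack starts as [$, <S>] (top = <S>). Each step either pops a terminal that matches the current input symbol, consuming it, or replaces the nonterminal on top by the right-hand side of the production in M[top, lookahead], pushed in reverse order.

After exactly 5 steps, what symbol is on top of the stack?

<F>

     Stack        Input    Action
  1  $ <S>        u w w $  expand <S> → <N> u <F>
  2  $ <F> u <N>  u w w $  expand <N> → λ
  3  $ <F> u      u w w $  match u
  4  $ <F>        w w $    expand <F> → w <F>
  5  $ <F> w      w w $    match w
Stack after step 5: $ <F> (top = <F>).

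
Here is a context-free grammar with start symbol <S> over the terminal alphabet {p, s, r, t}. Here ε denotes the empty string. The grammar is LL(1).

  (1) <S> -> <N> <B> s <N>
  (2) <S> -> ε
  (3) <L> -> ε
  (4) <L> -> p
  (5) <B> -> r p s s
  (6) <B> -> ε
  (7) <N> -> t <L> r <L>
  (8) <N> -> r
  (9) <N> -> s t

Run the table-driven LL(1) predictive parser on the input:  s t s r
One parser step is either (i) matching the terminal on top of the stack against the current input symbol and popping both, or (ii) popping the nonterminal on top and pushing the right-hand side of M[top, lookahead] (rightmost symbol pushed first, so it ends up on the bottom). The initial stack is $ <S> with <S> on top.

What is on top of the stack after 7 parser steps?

r

step 1: stack=$ <S>  input=s t s r $  — expand <S> -> <N> <B> s <N>
step 2: stack=$ <N> s <B> <N>  input=s t s r $  — expand <N> -> s t
step 3: stack=$ <N> s <B> t s  input=s t s r $  — match s
step 4: stack=$ <N> s <B> t  input=t s r $  — match t
step 5: stack=$ <N> s <B>  input=s r $  — expand <B> -> ε
step 6: stack=$ <N> s  input=s r $  — match s
step 7: stack=$ <N>  input=r $  — expand <N> -> r
Stack after step 7: $ r (top = r).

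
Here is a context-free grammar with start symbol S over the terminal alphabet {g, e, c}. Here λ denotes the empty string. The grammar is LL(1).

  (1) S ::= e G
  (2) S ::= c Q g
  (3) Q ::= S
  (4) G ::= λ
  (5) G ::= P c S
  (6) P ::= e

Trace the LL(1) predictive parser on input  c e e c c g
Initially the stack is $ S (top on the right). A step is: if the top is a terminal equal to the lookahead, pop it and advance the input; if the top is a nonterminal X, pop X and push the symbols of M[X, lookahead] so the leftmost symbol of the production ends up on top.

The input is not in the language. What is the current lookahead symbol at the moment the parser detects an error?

step 1: stack=$ S  input=c e e c c g $  — expand S ::= c Q g
step 2: stack=$ g Q c  input=c e e c c g $  — match c
step 3: stack=$ g Q  input=e e c c g $  — expand Q ::= S
step 4: stack=$ g S  input=e e c c g $  — expand S ::= e G
step 5: stack=$ g G e  input=e e c c g $  — match e
step 6: stack=$ g G  input=e c c g $  — expand G ::= P c S
step 7: stack=$ g S c P  input=e c c g $  — expand P ::= e
step 8: stack=$ g S c e  input=e c c g $  — match e
step 9: stack=$ g S c  input=c c g $  — match c
step 10: stack=$ g S  input=c g $  — expand S ::= c Q g
step 11: stack=$ g g Q c  input=c g $  — match c
step 12: stack=$ g g Q  input=g $  — error: M[Q, g] is empty

g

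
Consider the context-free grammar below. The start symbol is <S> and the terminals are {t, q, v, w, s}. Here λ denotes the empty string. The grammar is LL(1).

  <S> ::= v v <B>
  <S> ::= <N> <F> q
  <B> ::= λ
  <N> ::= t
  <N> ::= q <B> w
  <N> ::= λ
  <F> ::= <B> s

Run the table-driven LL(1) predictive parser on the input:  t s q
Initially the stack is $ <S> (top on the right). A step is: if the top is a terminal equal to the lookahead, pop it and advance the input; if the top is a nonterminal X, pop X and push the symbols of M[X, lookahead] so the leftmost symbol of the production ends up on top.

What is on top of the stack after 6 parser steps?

     Stack        Input    Action
  1  $ <S>        t s q $  expand <S> ::= <N> <F> q
  2  $ q <F> <N>  t s q $  expand <N> ::= t
  3  $ q <F> t    t s q $  match t
  4  $ q <F>      s q $    expand <F> ::= <B> s
  5  $ q s <B>    s q $    expand <B> ::= λ
  6  $ q s        s q $    match s
Stack after step 6: $ q (top = q).

q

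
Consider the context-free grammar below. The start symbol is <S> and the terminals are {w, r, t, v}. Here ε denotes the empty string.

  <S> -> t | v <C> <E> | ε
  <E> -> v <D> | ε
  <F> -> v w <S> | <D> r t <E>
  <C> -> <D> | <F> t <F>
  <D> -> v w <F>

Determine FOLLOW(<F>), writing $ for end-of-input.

{$, r, t, v}

FIRST(<S>): from <S>->t we get {t}; from <S>->v <C> <E> we get {v}; from <S>->ε we get {ε}. So FIRST(<S>) = {ε, t, v}.
FIRST(<E>): from <E>->v <D> we get {v}; from <E>->ε we get {ε}. So FIRST(<E>) = {ε, v}.
FIRST(<D>): from <D>->v w <F> we get {v}. So FIRST(<D>) = {v}.
FIRST(<F>): from <F>->v w <S> we get {v}; from <F>-><D> r t <E> we get {v}. So FIRST(<F>) = {v}.
FIRST(<C>): from <C>-><D> we get {v}; from <C>-><F> t <F> we get {v}. So FIRST(<C>) = {v}.
FOLLOW(<S>) includes $ since <S> is the start symbol.
FOLLOW(<S>): in <F>->v w <S>, the suffix after <S> is empty, so FOLLOW(<S>) ⊇ FOLLOW(<F>) = {$, r, t, v}. Thus FOLLOW(<S>) = {$, r, t, v}.
FOLLOW(<C>): in <S>->v <C> <E>, <C> is followed by <E> with FIRST {ε, v}; in <S>->v <C> <E>, the suffix after <C> is nullable, so FOLLOW(<C>) ⊇ FOLLOW(<S>) = {$, r, t, v}. Thus FOLLOW(<C>) = {$, r, t, v}.
FOLLOW(<E>): in <S>->v <C> <E>, the suffix after <E> is empty, so FOLLOW(<E>) ⊇ FOLLOW(<S>) = {$, r, t, v}; in <F>-><D> r t <E>, the suffix after <E> is empty, so FOLLOW(<E>) ⊇ FOLLOW(<F>) = {$, r, t, v}. Thus FOLLOW(<E>) = {$, r, t, v}.
FOLLOW(<D>): in <E>->v <D>, the suffix after <D> is empty, so FOLLOW(<D>) ⊇ FOLLOW(<E>) = {$, r, t, v}; in <F>-><D> r t <E>, <D> is followed by r t <E> with FIRST {r}; in <C>-><D>, the suffix after <D> is empty, so FOLLOW(<D>) ⊇ FOLLOW(<C>) = {$, r, t, v}. Thus FOLLOW(<D>) = {$, r, t, v}.
FOLLOW(<F>): in <C>-><F> t <F> (occurrence 1), <F> is followed by t <F> with FIRST {t}; in <C>-><F> t <F> (occurrence 2), the suffix after <F> is empty, so FOLLOW(<F>) ⊇ FOLLOW(<C>) = {$, r, t, v}; in <D>->v w <F>, the suffix after <F> is empty, so FOLLOW(<F>) ⊇ FOLLOW(<D>) = {$, r, t, v}. Thus FOLLOW(<F>) = {$, r, t, v}.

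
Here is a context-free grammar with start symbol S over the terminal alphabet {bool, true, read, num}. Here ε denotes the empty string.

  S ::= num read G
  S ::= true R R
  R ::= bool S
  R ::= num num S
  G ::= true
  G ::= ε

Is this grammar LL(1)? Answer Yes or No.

Yes

FIRST(S) = {num, true}
FIRST(R) = {bool, num}
FIRST(G) = {ε, true}
FOLLOW(S) = {$, bool, num}
FOLLOW(R) = {$, bool, num}
FOLLOW(G) = {$, bool, num}
Each cell of M receives at most one production.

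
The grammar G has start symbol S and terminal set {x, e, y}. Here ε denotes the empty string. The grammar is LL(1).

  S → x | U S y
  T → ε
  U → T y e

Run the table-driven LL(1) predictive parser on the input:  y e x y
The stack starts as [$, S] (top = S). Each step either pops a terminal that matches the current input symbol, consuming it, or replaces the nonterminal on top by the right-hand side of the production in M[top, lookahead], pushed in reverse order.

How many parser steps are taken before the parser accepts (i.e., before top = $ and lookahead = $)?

8

     Stack        Input      Action
  1  $ S          y e x y $  expand S → U S y
  2  $ y S U      y e x y $  expand U → T y e
  3  $ y S e y T  y e x y $  expand T → ε
  4  $ y S e y    y e x y $  match y
  5  $ y S e      e x y $    match e
  6  $ y S        x y $      expand S → x
  7  $ y x        x y $      match x
  8  $ y          y $        match y
Accept reached after 8 steps.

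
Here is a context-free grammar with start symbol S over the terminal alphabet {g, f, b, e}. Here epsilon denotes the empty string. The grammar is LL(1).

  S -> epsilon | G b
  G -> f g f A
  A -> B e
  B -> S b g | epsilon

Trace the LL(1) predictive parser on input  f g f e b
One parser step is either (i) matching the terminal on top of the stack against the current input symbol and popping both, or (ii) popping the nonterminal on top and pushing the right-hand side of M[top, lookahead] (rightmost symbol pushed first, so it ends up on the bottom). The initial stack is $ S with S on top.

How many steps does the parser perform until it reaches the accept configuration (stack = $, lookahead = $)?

9

     Stack        Input        Action
  1  $ S          f g f e b $  expand S -> G b
  2  $ b G        f g f e b $  expand G -> f g f A
  3  $ b A f g f  f g f e b $  match f
  4  $ b A f g    g f e b $    match g
  5  $ b A f      f e b $      match f
  6  $ b A        e b $        expand A -> B e
  7  $ b e B      e b $        expand B -> epsilon
  8  $ b e        e b $        match e
  9  $ b          b $          match b
Accept reached after 9 steps.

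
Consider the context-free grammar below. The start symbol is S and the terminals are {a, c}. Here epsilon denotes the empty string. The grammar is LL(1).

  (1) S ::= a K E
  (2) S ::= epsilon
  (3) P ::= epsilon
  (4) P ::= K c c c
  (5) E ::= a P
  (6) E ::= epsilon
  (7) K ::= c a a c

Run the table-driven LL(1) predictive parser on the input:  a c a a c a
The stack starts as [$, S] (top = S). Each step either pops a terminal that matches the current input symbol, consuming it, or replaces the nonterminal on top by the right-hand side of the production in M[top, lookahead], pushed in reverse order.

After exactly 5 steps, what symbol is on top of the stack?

a

     Stack        Input          Action
  1  $ S          a c a a c a $  expand S ::= a K E
  2  $ E K a      a c a a c a $  match a
  3  $ E K        c a a c a $    expand K ::= c a a c
  4  $ E c a a c  c a a c a $    match c
  5  $ E c a a    a a c a $      match a
Stack after step 5: $ E c a (top = a).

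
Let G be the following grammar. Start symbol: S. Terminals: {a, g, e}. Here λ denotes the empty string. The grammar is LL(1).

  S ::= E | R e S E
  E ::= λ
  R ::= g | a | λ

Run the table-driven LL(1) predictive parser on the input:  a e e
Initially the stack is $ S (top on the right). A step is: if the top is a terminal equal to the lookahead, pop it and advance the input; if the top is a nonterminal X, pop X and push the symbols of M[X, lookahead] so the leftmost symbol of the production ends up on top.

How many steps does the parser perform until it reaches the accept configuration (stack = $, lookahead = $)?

step 1: stack=$ S  input=a e e $  — expand S ::= R e S E
step 2: stack=$ E S e R  input=a e e $  — expand R ::= a
step 3: stack=$ E S e a  input=a e e $  — match a
step 4: stack=$ E S e  input=e e $  — match e
step 5: stack=$ E S  input=e $  — expand S ::= R e S E
step 6: stack=$ E E S e R  input=e $  — expand R ::= λ
step 7: stack=$ E E S e  input=e $  — match e
step 8: stack=$ E E S  input=$  — expand S ::= E
step 9: stack=$ E E E  input=$  — expand E ::= λ
step 10: stack=$ E E  input=$  — expand E ::= λ
step 11: stack=$ E  input=$  — expand E ::= λ
Accept reached after 11 steps.

11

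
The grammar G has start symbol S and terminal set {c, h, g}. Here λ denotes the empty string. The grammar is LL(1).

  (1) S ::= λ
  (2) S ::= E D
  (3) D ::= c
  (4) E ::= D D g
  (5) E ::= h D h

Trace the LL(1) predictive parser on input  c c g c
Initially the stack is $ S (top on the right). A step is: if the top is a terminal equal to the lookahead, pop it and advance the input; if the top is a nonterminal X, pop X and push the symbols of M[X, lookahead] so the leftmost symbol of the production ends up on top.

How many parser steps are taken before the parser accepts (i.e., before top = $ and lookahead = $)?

step 1: stack=$ S  input=c c g c $  — expand S ::= E D
step 2: stack=$ D E  input=c c g c $  — expand E ::= D D g
step 3: stack=$ D g D D  input=c c g c $  — expand D ::= c
step 4: stack=$ D g D c  input=c c g c $  — match c
step 5: stack=$ D g D  input=c g c $  — expand D ::= c
step 6: stack=$ D g c  input=c g c $  — match c
step 7: stack=$ D g  input=g c $  — match g
step 8: stack=$ D  input=c $  — expand D ::= c
step 9: stack=$ c  input=c $  — match c
Accept reached after 9 steps.

9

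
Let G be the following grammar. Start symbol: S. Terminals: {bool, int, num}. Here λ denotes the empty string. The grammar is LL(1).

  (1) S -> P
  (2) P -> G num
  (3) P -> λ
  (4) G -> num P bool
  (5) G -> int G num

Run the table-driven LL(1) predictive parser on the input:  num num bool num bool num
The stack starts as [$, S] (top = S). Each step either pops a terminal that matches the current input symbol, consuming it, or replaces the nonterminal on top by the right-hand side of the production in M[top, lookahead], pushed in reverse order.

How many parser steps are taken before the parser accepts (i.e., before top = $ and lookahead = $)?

      Stack                      Input                        Action
   1  $ S                        num num bool num bool num $  expand S -> P
   2  $ P                        num num bool num bool num $  expand P -> G num
   3  $ num G                    num num bool num bool num $  expand G -> num P bool
   4  $ num bool P num           num num bool num bool num $  match num
   5  $ num bool P               num bool num bool num $      expand P -> G num
   6  $ num bool num G           num bool num bool num $      expand G -> num P bool
   7  $ num bool num bool P num  num bool num bool num $      match num
   8  $ num bool num bool P      bool num bool num $          expand P -> λ
   9  $ num bool num bool        bool num bool num $          match bool
  10  $ num bool num             num bool num $               match num
  11  $ num bool                 bool num $                   match bool
  12  $ num                      num $                        match num
Accept reached after 12 steps.

12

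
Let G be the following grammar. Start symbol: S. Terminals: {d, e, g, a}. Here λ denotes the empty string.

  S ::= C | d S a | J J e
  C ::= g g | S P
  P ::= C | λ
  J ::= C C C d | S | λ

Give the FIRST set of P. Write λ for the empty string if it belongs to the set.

{λ, d, e, g}

FIRST(S): from S::=C we get {d, e, g}; from S::=d S a we get {d}; from S::=J J e we get {d, e, g}. So FIRST(S) = {d, e, g}.
FIRST(C): from C::=g g we get {g}; from C::=S P we get {d, e, g}. So FIRST(C) = {d, e, g}.
FIRST(P): from P::=C we get {d, e, g}; from P::=λ we get {λ}. So FIRST(P) = {λ, d, e, g}.
FIRST(J): from J::=C C C d we get {d, e, g}; from J::=S we get {d, e, g}; from J::=λ we get {λ}. So FIRST(J) = {λ, d, e, g}.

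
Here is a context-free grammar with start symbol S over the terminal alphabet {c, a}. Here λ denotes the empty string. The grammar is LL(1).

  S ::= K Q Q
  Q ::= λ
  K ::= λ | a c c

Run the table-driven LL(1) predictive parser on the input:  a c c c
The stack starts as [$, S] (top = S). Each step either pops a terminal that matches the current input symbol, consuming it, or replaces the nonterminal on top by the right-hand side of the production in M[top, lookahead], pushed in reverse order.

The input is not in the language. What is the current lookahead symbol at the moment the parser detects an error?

step 1: stack=$ S  input=a c c c $  — expand S ::= K Q Q
step 2: stack=$ Q Q K  input=a c c c $  — expand K ::= a c c
step 3: stack=$ Q Q c c a  input=a c c c $  — match a
step 4: stack=$ Q Q c c  input=c c c $  — match c
step 5: stack=$ Q Q c  input=c c $  — match c
step 6: stack=$ Q Q  input=c $  — error: M[Q, c] is empty

c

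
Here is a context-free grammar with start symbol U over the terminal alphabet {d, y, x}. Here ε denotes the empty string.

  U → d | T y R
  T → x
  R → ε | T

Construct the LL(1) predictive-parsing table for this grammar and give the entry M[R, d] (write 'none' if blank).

none

FIRST(T): from T→x we get {x}. So FIRST(T) = {x}.
FIRST(U): from U→d we get {d}; from U→T y R we get {x}. So FIRST(U) = {d, x}.
FIRST(R): from R→ε we get {ε}; from R→T we get {x}. So FIRST(R) = {ε, x}.
FOLLOW(U) includes $ since U is the start symbol.
FOLLOW(U): U appears on no right-hand side. Thus FOLLOW(U) = {$}.
FOLLOW(R): in U→T y R, the suffix after R is empty, so FOLLOW(R) ⊇ FOLLOW(U) = {$}. Thus FOLLOW(R) = {$}.
For R → ε: FIRST(ε) = {ε}, so it goes in M[R, t] for t ∈ {}; since ε ∈ FIRST, also for every t ∈ FOLLOW(R) = {$}.
For R → T: FIRST(T) = {x}, so it goes in M[R, t] for t ∈ {x}.
None of these place a production in M[R, d].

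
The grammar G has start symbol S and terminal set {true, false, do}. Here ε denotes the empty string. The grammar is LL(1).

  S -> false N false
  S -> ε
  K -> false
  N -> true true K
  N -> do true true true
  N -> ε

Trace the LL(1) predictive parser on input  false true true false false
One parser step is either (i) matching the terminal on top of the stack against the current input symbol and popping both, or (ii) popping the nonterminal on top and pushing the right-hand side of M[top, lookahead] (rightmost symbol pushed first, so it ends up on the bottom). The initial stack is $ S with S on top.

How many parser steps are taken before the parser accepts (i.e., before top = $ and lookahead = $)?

8

     Stack                Input                          Action
  1  $ S                  false true true false false $  expand S -> false N false
  2  $ false N false      false true true false false $  match false
  3  $ false N            true true false false $        expand N -> true true K
  4  $ false K true true  true true false false $        match true
  5  $ false K true       true false false $             match true
  6  $ false K            false false $                  expand K -> false
  7  $ false false        false false $                  match false
  8  $ false              false $                        match false
Accept reached after 8 steps.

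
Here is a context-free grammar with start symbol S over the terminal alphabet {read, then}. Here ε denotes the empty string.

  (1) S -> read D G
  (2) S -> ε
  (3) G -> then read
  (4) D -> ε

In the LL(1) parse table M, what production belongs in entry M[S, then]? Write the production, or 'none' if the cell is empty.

FIRST(S): from S->read D G we get {read}; from S->ε we get {ε}. So FIRST(S) = {ε, read}.
FIRST(G): from G->then read we get {then}. So FIRST(G) = {then}.
FIRST(D): from D->ε we get {ε}. So FIRST(D) = {ε}.
FOLLOW(S) includes $ since S is the start symbol.
FOLLOW(S): S appears on no right-hand side. Thus FOLLOW(S) = {$}.
For S -> read D G: FIRST(read D G) = {read}, so it goes in M[S, t] for t ∈ {read}.
For S -> ε: FIRST(ε) = {ε}, so it goes in M[S, t] for t ∈ {}; since ε ∈ FIRST, also for every t ∈ FOLLOW(S) = {$}.
None of these place a production in M[S, then].

none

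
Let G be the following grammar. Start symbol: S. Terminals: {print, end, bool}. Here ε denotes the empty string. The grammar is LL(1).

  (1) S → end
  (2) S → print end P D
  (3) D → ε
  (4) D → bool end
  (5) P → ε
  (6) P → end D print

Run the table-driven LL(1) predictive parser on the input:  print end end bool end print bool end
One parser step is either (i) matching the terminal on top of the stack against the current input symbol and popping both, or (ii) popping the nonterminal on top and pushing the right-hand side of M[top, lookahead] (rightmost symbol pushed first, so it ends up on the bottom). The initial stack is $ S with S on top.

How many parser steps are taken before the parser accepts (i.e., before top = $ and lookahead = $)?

12

      Stack               Input                                    Action
   1  $ S                 print end end bool end print bool end $  expand S → print end P D
   2  $ D P end print     print end end bool end print bool end $  match print
   3  $ D P end           end end bool end print bool end $        match end
   4  $ D P               end bool end print bool end $            expand P → end D print
   5  $ D print D end     end bool end print bool end $            match end
   6  $ D print D         bool end print bool end $                expand D → bool end
   7  $ D print end bool  bool end print bool end $                match bool
   8  $ D print end       end print bool end $                     match end
   9  $ D print           print bool end $                         match print
  10  $ D                 bool end $                               expand D → bool end
  11  $ end bool          bool end $                               match bool
  12  $ end               end $                                    match end
Accept reached after 12 steps.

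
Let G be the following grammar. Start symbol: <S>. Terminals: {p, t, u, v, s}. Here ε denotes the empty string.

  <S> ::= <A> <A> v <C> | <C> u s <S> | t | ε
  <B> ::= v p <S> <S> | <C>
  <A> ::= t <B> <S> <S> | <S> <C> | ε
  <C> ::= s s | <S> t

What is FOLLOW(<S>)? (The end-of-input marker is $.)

{$, s, t, v}

FIRST(<S>) = {ε, s, t, v}  (via <A> <A> v <C>, <C> u s <S>)
FIRST(<C>) = {s, t, v}  (via <S> t)
FIRST(<B>) = {s, t, v}  (via <C>)
FIRST(<A>) = {ε, s, t, v}  (via <S> <C>)
FOLLOW(<S>) includes $ since <S> is the start symbol.
FOLLOW(<A>): in <S>::=<A> <A> v <C> (occurrence 1), <A> is followed by <A> v <C> with FIRST {s, t, v}; in <S>::=<A> <A> v <C> (occurrence 2), <A> is followed by v <C> with FIRST {v}. Thus FOLLOW(<A>) = {s, t, v}.
FOLLOW(<B>): in <A>::=t <B> <S> <S>, <B> is followed by <S> <S> with FIRST {ε, s, t, v}; in <A>::=t <B> <S> <S>, the suffix after <B> is nullable, so FOLLOW(<B>) ⊇ FOLLOW(<A>) = {s, t, v}. Thus FOLLOW(<B>) = {s, t, v}.
FOLLOW(<S>): in <S>::=<C> u s <S>, the suffix after <S> is empty (adds nothing new); in <B>::=v p <S> <S> (occurrence 1), <S> is followed by <S> with FIRST {ε, s, t, v}; in <B>::=v p <S> <S> (occurrence 1), the suffix after <S> is nullable, so FOLLOW(<S>) ⊇ FOLLOW(<B>) = {s, t, v}; in <B>::=v p <S> <S> (occurrence 2), the suffix after <S> is empty, so FOLLOW(<S>) ⊇ FOLLOW(<B>) = {s, t, v}; in <A>::=t <B> <S> <S> (occurrence 1), <S> is followed by <S> with FIRST {ε, s, t, v}; in <A>::=t <B> <S> <S> (occurrence 1), the suffix after <S> is nullable, so FOLLOW(<S>) ⊇ FOLLOW(<A>) = {s, t, v}; in <A>::=t <B> <S> <S> (occurrence 2), the suffix after <S> is empty, so FOLLOW(<S>) ⊇ FOLLOW(<A>) = {s, t, v}; in <A>::=<S> <C>, <S> is followed by <C> with FIRST {s, t, v}; in <C>::=<S> t, <S> is followed by t with FIRST {t}. Thus FOLLOW(<S>) = {$, s, t, v}.
FOLLOW(<C>): in <S>::=<A> <A> v <C>, the suffix after <C> is empty, so FOLLOW(<C>) ⊇ FOLLOW(<S>) = {$, s, t, v}; in <S>::=<C> u s <S>, <C> is followed by u s <S> with FIRST {u}; in <B>::=<C>, the suffix after <C> is empty, so FOLLOW(<C>) ⊇ FOLLOW(<B>) = {s, t, v}; in <A>::=<S> <C>, the suffix after <C> is empty, so FOLLOW(<C>) ⊇ FOLLOW(<A>) = {s, t, v}. Thus FOLLOW(<C>) = {$, s, t, u, v}.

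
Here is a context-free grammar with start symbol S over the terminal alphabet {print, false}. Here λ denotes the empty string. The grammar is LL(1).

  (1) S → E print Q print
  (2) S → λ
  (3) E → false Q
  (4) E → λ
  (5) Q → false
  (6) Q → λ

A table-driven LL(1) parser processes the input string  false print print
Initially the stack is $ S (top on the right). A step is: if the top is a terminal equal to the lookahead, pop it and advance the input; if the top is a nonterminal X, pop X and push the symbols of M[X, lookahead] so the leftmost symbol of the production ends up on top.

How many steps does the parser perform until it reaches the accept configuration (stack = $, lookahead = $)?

     Stack                    Input                Action
  1  $ S                      false print print $  expand S → E print Q print
  2  $ print Q print E        false print print $  expand E → false Q
  3  $ print Q print Q false  false print print $  match false
  4  $ print Q print Q        print print $        expand Q → λ
  5  $ print Q print          print print $        match print
  6  $ print Q                print $              expand Q → λ
  7  $ print                  print $              match print
Accept reached after 7 steps.

7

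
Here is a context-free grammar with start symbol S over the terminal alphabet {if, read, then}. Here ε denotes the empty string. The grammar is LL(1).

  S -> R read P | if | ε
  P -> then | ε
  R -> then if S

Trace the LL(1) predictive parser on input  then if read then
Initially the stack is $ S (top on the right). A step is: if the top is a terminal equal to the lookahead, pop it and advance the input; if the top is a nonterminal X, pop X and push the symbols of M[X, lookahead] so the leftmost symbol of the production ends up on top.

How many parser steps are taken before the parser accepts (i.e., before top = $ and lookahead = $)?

step 1: stack=$ S  input=then if read then $  — expand S -> R read P
step 2: stack=$ P read R  input=then if read then $  — expand R -> then if S
step 3: stack=$ P read S if then  input=then if read then $  — match then
step 4: stack=$ P read S if  input=if read then $  — match if
step 5: stack=$ P read S  input=read then $  — expand S -> ε
step 6: stack=$ P read  input=read then $  — match read
step 7: stack=$ P  input=then $  — expand P -> then
step 8: stack=$ then  input=then $  — match then
Accept reached after 8 steps.

8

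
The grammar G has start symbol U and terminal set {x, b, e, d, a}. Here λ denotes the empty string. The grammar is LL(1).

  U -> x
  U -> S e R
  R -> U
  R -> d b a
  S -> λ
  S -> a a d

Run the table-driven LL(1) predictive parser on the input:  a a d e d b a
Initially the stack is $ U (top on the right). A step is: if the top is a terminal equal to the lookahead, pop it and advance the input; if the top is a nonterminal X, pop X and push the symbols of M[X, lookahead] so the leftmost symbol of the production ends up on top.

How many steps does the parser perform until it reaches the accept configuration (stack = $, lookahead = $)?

10

      Stack        Input            Action
   1  $ U          a a d e d b a $  expand U -> S e R
   2  $ R e S      a a d e d b a $  expand S -> a a d
   3  $ R e d a a  a a d e d b a $  match a
   4  $ R e d a    a d e d b a $    match a
   5  $ R e d      d e d b a $      match d
   6  $ R e        e d b a $        match e
   7  $ R          d b a $          expand R -> d b a
   8  $ a b d      d b a $          match d
   9  $ a b        b a $            match b
  10  $ a          a $              match a
Accept reached after 10 steps.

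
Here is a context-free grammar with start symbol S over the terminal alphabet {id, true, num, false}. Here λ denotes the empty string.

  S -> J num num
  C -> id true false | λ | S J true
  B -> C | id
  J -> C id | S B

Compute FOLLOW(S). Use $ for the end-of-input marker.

FIRST(S): from S->J num num we get {id}. So FIRST(S) = {id}.
FIRST(C): from C->id true false we get {id}; from C->λ we get {λ}; from C->S J true we get {id}. So FIRST(C) = {λ, id}.
FIRST(B): from B->C we get {λ, id}; from B->id we get {id}. So FIRST(B) = {λ, id}.
FIRST(J): from J->C id we get {id}; from J->S B we get {id}. So FIRST(J) = {id}.
FOLLOW(S) includes $ since S is the start symbol.
FOLLOW(J): in S->J num num, J is followed by num num with FIRST {num}; in C->S J true, J is followed by true with FIRST {true}. Thus FOLLOW(J) = {num, true}.
FOLLOW(S): in C->S J true, S is followed by J true with FIRST {id}; in J->S B, S is followed by B with FIRST {λ, id}; in J->S B, the suffix after S is nullable, so FOLLOW(S) ⊇ FOLLOW(J) = {num, true}. Thus FOLLOW(S) = {$, id, num, true}.
FOLLOW(B): in J->S B, the suffix after B is empty, so FOLLOW(B) ⊇ FOLLOW(J) = {num, true}. Thus FOLLOW(B) = {num, true}.
FOLLOW(C): in B->C, the suffix after C is empty, so FOLLOW(C) ⊇ FOLLOW(B) = {num, true}; in J->C id, C is followed by id with FIRST {id}. Thus FOLLOW(C) = {id, num, true}.

{$, id, num, true}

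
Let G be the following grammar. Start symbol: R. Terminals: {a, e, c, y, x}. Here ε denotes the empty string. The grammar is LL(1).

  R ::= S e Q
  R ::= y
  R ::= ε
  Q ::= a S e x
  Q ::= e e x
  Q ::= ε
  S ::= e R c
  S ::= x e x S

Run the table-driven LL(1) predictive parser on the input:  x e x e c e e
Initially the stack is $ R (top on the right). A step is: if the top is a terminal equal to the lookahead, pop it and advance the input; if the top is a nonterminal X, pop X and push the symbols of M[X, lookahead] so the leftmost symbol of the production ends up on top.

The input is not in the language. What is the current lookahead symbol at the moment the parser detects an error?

$

      Stack          Input            Action
   1  $ R            x e x e c e e $  expand R ::= S e Q
   2  $ Q e S        x e x e c e e $  expand S ::= x e x S
   3  $ Q e S x e x  x e x e c e e $  match x
   4  $ Q e S x e    e x e c e e $    match e
   5  $ Q e S x      x e c e e $      match x
   6  $ Q e S        e c e e $        expand S ::= e R c
   7  $ Q e c R e    e c e e $        match e
   8  $ Q e c R      c e e $          expand R ::= ε
   9  $ Q e c        c e e $          match c
  10  $ Q e          e e $            match e
  11  $ Q            e $              expand Q ::= e e x
  12  $ x e e        e $              match e
  13  $ x e          $                error: top is terminal e but lookahead is $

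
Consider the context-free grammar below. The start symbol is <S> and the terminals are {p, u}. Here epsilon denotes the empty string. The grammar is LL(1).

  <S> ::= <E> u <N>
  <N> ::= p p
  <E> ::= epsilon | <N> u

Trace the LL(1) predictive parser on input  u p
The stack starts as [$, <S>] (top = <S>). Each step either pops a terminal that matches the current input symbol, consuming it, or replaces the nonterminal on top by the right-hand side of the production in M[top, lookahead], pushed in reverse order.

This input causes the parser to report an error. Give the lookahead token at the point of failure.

$

step 1: stack=$ <S>  input=u p $  — expand <S> ::= <E> u <N>
step 2: stack=$ <N> u <E>  input=u p $  — expand <E> ::= epsilon
step 3: stack=$ <N> u  input=u p $  — match u
step 4: stack=$ <N>  input=p $  — expand <N> ::= p p
step 5: stack=$ p p  input=p $  — match p
step 6: stack=$ p  input=$  — error: top is terminal p but lookahead is $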